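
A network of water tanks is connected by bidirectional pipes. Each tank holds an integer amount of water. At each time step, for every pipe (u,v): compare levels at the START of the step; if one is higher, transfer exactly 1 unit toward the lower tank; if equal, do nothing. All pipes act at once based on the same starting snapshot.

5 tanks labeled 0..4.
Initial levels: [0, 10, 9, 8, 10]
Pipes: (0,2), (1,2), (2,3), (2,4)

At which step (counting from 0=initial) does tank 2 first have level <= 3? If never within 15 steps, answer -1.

Step 1: flows [2->0,1->2,2->3,4->2] -> levels [1 9 9 9 9]
Step 2: flows [2->0,1=2,2=3,2=4] -> levels [2 9 8 9 9]
Step 3: flows [2->0,1->2,3->2,4->2] -> levels [3 8 10 8 8]
Step 4: flows [2->0,2->1,2->3,2->4] -> levels [4 9 6 9 9]
Step 5: flows [2->0,1->2,3->2,4->2] -> levels [5 8 8 8 8]
Step 6: flows [2->0,1=2,2=3,2=4] -> levels [6 8 7 8 8]
Step 7: flows [2->0,1->2,3->2,4->2] -> levels [7 7 9 7 7]
Step 8: flows [2->0,2->1,2->3,2->4] -> levels [8 8 5 8 8]
Step 9: flows [0->2,1->2,3->2,4->2] -> levels [7 7 9 7 7]
  -> period-2 cycle (repeats step 7); tank 2 never drops to <=3
Tank 2 never reaches <=3 within 15 steps

Answer: -1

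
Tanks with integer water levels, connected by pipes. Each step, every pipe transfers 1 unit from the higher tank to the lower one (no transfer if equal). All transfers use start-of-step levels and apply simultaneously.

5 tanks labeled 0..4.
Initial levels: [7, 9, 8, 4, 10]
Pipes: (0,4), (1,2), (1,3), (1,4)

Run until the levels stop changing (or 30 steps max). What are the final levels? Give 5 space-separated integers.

Step 1: flows [4->0,1->2,1->3,4->1] -> levels [8 8 9 5 8]
Step 2: flows [0=4,2->1,1->3,1=4] -> levels [8 8 8 6 8]
Step 3: flows [0=4,1=2,1->3,1=4] -> levels [8 7 8 7 8]
Step 4: flows [0=4,2->1,1=3,4->1] -> levels [8 9 7 7 7]
Step 5: flows [0->4,1->2,1->3,1->4] -> levels [7 6 8 8 9]
Step 6: flows [4->0,2->1,3->1,4->1] -> levels [8 9 7 7 7]
  -> period-2 cycle: step 6 state = step 4 state; never stabilizes
  -> state at step 30: (30-4) mod 2 = 0, same as step 4 -> [8 9 7 7 7]

Answer: 8 9 7 7 7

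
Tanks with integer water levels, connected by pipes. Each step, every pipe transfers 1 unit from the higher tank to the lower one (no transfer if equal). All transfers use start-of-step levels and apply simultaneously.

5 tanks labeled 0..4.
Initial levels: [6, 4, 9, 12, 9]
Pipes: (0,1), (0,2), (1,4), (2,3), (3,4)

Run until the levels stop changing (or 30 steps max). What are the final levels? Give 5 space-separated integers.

Answer: 7 7 9 8 9

Derivation:
Step 1: flows [0->1,2->0,4->1,3->2,3->4] -> levels [6 6 9 10 9]
Step 2: flows [0=1,2->0,4->1,3->2,3->4] -> levels [7 7 9 8 9]
Step 3: flows [0=1,2->0,4->1,2->3,4->3] -> levels [8 8 7 10 7]
Step 4: flows [0=1,0->2,1->4,3->2,3->4] -> levels [7 7 9 8 9]
  -> period-2 cycle: step 4 state = step 2 state; never stabilizes
  -> state at step 30: (30-2) mod 2 = 0, same as step 2 -> [7 7 9 8 9]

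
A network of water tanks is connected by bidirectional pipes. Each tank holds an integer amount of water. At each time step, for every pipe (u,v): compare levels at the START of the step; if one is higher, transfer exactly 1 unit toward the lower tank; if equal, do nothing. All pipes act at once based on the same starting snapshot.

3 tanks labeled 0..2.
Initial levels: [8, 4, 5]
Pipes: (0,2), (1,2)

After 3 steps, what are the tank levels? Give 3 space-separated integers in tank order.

Step 1: flows [0->2,2->1] -> levels [7 5 5]
Step 2: flows [0->2,1=2] -> levels [6 5 6]
Step 3: flows [0=2,2->1] -> levels [6 6 5]

Answer: 6 6 5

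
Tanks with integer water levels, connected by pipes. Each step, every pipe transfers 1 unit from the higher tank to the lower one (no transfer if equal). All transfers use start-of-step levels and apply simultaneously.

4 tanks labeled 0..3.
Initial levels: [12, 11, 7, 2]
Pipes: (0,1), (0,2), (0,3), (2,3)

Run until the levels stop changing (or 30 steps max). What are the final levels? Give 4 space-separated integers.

Answer: 10 8 7 7

Derivation:
Step 1: flows [0->1,0->2,0->3,2->3] -> levels [9 12 7 4]
Step 2: flows [1->0,0->2,0->3,2->3] -> levels [8 11 7 6]
Step 3: flows [1->0,0->2,0->3,2->3] -> levels [7 10 7 8]
Step 4: flows [1->0,0=2,3->0,3->2] -> levels [9 9 8 6]
Step 5: flows [0=1,0->2,0->3,2->3] -> levels [7 9 8 8]
Step 6: flows [1->0,2->0,3->0,2=3] -> levels [10 8 7 7]
Step 7: flows [0->1,0->2,0->3,2=3] -> levels [7 9 8 8]
  -> period-2 cycle: step 7 state = step 5 state; never stabilizes
  -> state at step 30: (30-5) mod 2 = 1, same as step 6 -> [10 8 7 7]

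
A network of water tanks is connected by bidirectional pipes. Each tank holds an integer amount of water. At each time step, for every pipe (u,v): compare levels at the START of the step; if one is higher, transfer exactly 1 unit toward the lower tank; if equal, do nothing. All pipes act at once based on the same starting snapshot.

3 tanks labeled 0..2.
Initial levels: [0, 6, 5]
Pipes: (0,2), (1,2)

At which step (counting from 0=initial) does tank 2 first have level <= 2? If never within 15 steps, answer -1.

Step 1: flows [2->0,1->2] -> levels [1 5 5]
Step 2: flows [2->0,1=2] -> levels [2 5 4]
Step 3: flows [2->0,1->2] -> levels [3 4 4]
Step 4: flows [2->0,1=2] -> levels [4 4 3]
Step 5: flows [0->2,1->2] -> levels [3 3 5]
Step 6: flows [2->0,2->1] -> levels [4 4 3]
  -> period-2 cycle (repeats step 4); tank 2 never drops to <=2
Tank 2 never reaches <=2 within 15 steps

Answer: -1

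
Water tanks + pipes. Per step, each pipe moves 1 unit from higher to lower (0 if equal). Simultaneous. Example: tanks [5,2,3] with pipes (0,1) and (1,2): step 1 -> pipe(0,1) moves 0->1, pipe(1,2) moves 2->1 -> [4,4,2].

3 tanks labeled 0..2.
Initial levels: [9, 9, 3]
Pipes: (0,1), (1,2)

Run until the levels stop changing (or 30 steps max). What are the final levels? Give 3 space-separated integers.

Answer: 7 7 7

Derivation:
Step 1: flows [0=1,1->2] -> levels [9 8 4]
Step 2: flows [0->1,1->2] -> levels [8 8 5]
Step 3: flows [0=1,1->2] -> levels [8 7 6]
Step 4: flows [0->1,1->2] -> levels [7 7 7]
Step 5: flows [0=1,1=2] -> levels [7 7 7]
  -> stable (no change)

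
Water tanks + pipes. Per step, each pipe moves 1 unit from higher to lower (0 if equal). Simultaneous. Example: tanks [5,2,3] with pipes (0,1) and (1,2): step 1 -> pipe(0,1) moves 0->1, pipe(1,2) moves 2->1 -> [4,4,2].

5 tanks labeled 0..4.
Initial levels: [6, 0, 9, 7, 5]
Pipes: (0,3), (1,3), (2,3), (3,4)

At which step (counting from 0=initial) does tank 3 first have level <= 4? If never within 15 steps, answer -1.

Step 1: flows [3->0,3->1,2->3,3->4] -> levels [7 1 8 5 6]
Step 2: flows [0->3,3->1,2->3,4->3] -> levels [6 2 7 7 5]
Step 3: flows [3->0,3->1,2=3,3->4] -> levels [7 3 7 4 6]
Tank 3 first reaches <=4 at step 3

Answer: 3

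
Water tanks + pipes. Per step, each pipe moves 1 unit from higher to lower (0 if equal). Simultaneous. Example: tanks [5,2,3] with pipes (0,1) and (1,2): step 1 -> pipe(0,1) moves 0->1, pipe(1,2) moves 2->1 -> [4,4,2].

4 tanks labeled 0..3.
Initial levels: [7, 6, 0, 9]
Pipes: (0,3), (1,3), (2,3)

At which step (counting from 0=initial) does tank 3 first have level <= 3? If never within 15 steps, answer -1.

Step 1: flows [3->0,3->1,3->2] -> levels [8 7 1 6]
Step 2: flows [0->3,1->3,3->2] -> levels [7 6 2 7]
Step 3: flows [0=3,3->1,3->2] -> levels [7 7 3 5]
Step 4: flows [0->3,1->3,3->2] -> levels [6 6 4 6]
Step 5: flows [0=3,1=3,3->2] -> levels [6 6 5 5]
Step 6: flows [0->3,1->3,2=3] -> levels [5 5 5 7]
Step 7: flows [3->0,3->1,3->2] -> levels [6 6 6 4]
Step 8: flows [0->3,1->3,2->3] -> levels [5 5 5 7]
  -> period-2 cycle (repeats step 6); tank 3 never drops to <=3
Tank 3 never reaches <=3 within 15 steps

Answer: -1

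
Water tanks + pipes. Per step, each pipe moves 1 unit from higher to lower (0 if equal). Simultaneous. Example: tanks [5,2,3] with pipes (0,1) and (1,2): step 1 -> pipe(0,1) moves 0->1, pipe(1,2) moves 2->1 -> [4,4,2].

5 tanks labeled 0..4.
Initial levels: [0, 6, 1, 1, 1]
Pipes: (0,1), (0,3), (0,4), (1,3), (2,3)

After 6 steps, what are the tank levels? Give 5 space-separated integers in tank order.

Step 1: flows [1->0,3->0,4->0,1->3,2=3] -> levels [3 4 1 1 0]
Step 2: flows [1->0,0->3,0->4,1->3,2=3] -> levels [2 2 1 3 1]
Step 3: flows [0=1,3->0,0->4,3->1,3->2] -> levels [2 3 2 0 2]
Step 4: flows [1->0,0->3,0=4,1->3,2->3] -> levels [2 1 1 3 2]
Step 5: flows [0->1,3->0,0=4,3->1,3->2] -> levels [2 3 2 0 2]
  -> period-2 cycle: step 5 state = step 3 state
  -> state at step 6: (6-3) mod 2 = 1, same as step 4 -> [2 1 1 3 2]

Answer: 2 1 1 3 2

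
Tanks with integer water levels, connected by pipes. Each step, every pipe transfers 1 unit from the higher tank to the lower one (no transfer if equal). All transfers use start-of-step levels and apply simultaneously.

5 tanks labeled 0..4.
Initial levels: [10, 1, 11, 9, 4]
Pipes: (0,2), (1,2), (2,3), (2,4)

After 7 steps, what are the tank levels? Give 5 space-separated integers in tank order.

Answer: 8 6 5 8 8

Derivation:
Step 1: flows [2->0,2->1,2->3,2->4] -> levels [11 2 7 10 5]
Step 2: flows [0->2,2->1,3->2,2->4] -> levels [10 3 7 9 6]
Step 3: flows [0->2,2->1,3->2,2->4] -> levels [9 4 7 8 7]
Step 4: flows [0->2,2->1,3->2,2=4] -> levels [8 5 8 7 7]
Step 5: flows [0=2,2->1,2->3,2->4] -> levels [8 6 5 8 8]
Step 6: flows [0->2,1->2,3->2,4->2] -> levels [7 5 9 7 7]
Step 7: flows [2->0,2->1,2->3,2->4] -> levels [8 6 5 8 8]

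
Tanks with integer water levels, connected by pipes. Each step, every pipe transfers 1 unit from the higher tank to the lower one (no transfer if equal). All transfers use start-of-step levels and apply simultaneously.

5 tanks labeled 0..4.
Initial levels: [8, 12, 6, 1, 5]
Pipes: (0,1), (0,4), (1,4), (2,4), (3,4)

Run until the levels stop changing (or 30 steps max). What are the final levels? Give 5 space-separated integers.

Answer: 7 7 7 7 4

Derivation:
Step 1: flows [1->0,0->4,1->4,2->4,4->3] -> levels [8 10 5 2 7]
Step 2: flows [1->0,0->4,1->4,4->2,4->3] -> levels [8 8 6 3 7]
Step 3: flows [0=1,0->4,1->4,4->2,4->3] -> levels [7 7 7 4 7]
Step 4: flows [0=1,0=4,1=4,2=4,4->3] -> levels [7 7 7 5 6]
Step 5: flows [0=1,0->4,1->4,2->4,4->3] -> levels [6 6 6 6 8]
Step 6: flows [0=1,4->0,4->1,4->2,4->3] -> levels [7 7 7 7 4]
Step 7: flows [0=1,0->4,1->4,2->4,3->4] -> levels [6 6 6 6 8]
  -> period-2 cycle: step 7 state = step 5 state; never stabilizes
  -> state at step 30: (30-5) mod 2 = 1, same as step 6 -> [7 7 7 7 4]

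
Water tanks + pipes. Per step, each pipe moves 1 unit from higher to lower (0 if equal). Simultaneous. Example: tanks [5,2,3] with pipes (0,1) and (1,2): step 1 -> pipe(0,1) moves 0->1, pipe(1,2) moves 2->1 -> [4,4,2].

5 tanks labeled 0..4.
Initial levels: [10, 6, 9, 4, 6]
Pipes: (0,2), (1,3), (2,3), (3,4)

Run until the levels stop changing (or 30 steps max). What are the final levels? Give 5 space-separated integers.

Answer: 7 7 8 6 7

Derivation:
Step 1: flows [0->2,1->3,2->3,4->3] -> levels [9 5 9 7 5]
Step 2: flows [0=2,3->1,2->3,3->4] -> levels [9 6 8 6 6]
Step 3: flows [0->2,1=3,2->3,3=4] -> levels [8 6 8 7 6]
Step 4: flows [0=2,3->1,2->3,3->4] -> levels [8 7 7 6 7]
Step 5: flows [0->2,1->3,2->3,4->3] -> levels [7 6 7 9 6]
Step 6: flows [0=2,3->1,3->2,3->4] -> levels [7 7 8 6 7]
Step 7: flows [2->0,1->3,2->3,4->3] -> levels [8 6 6 9 6]
Step 8: flows [0->2,3->1,3->2,3->4] -> levels [7 7 8 6 7]
  -> period-2 cycle: step 8 state = step 6 state; never stabilizes
  -> state at step 30: (30-6) mod 2 = 0, same as step 6 -> [7 7 8 6 7]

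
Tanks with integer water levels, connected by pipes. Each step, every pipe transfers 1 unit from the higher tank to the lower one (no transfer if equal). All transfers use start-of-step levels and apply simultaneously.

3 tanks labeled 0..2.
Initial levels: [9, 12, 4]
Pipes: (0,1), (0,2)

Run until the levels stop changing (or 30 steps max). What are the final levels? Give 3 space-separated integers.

Answer: 7 9 9

Derivation:
Step 1: flows [1->0,0->2] -> levels [9 11 5]
Step 2: flows [1->0,0->2] -> levels [9 10 6]
Step 3: flows [1->0,0->2] -> levels [9 9 7]
Step 4: flows [0=1,0->2] -> levels [8 9 8]
Step 5: flows [1->0,0=2] -> levels [9 8 8]
Step 6: flows [0->1,0->2] -> levels [7 9 9]
Step 7: flows [1->0,2->0] -> levels [9 8 8]
  -> period-2 cycle: step 7 state = step 5 state; never stabilizes
  -> state at step 30: (30-5) mod 2 = 1, same as step 6 -> [7 9 9]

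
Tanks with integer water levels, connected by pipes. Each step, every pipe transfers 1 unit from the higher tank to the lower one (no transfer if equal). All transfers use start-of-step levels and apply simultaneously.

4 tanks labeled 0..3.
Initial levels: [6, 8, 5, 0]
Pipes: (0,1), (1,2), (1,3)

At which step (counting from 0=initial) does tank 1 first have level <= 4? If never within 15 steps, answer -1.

Step 1: flows [1->0,1->2,1->3] -> levels [7 5 6 1]
Step 2: flows [0->1,2->1,1->3] -> levels [6 6 5 2]
Step 3: flows [0=1,1->2,1->3] -> levels [6 4 6 3]
Tank 1 first reaches <=4 at step 3

Answer: 3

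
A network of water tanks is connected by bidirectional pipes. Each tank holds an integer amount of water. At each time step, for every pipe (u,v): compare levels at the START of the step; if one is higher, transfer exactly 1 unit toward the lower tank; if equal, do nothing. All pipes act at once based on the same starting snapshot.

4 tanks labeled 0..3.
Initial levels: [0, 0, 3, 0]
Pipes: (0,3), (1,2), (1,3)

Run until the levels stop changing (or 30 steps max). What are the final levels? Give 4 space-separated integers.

Answer: 0 0 1 2

Derivation:
Step 1: flows [0=3,2->1,1=3] -> levels [0 1 2 0]
Step 2: flows [0=3,2->1,1->3] -> levels [0 1 1 1]
Step 3: flows [3->0,1=2,1=3] -> levels [1 1 1 0]
Step 4: flows [0->3,1=2,1->3] -> levels [0 0 1 2]
Step 5: flows [3->0,2->1,3->1] -> levels [1 2 0 0]
Step 6: flows [0->3,1->2,1->3] -> levels [0 0 1 2]
  -> period-2 cycle: step 6 state = step 4 state; never stabilizes
  -> state at step 30: (30-4) mod 2 = 0, same as step 4 -> [0 0 1 2]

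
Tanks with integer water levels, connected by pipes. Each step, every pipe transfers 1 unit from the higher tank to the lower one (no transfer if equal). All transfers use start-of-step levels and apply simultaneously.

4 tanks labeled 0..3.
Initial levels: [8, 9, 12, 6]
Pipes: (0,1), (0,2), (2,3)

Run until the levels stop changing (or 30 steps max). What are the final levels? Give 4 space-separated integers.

Answer: 8 9 10 8

Derivation:
Step 1: flows [1->0,2->0,2->3] -> levels [10 8 10 7]
Step 2: flows [0->1,0=2,2->3] -> levels [9 9 9 8]
Step 3: flows [0=1,0=2,2->3] -> levels [9 9 8 9]
Step 4: flows [0=1,0->2,3->2] -> levels [8 9 10 8]
Step 5: flows [1->0,2->0,2->3] -> levels [10 8 8 9]
Step 6: flows [0->1,0->2,3->2] -> levels [8 9 10 8]
  -> period-2 cycle: step 6 state = step 4 state; never stabilizes
  -> state at step 30: (30-4) mod 2 = 0, same as step 4 -> [8 9 10 8]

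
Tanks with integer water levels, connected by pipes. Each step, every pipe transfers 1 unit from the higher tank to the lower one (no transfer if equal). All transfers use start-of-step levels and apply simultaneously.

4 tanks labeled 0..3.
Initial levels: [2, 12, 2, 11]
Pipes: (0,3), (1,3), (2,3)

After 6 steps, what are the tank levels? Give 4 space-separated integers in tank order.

Answer: 6 6 6 9

Derivation:
Step 1: flows [3->0,1->3,3->2] -> levels [3 11 3 10]
Step 2: flows [3->0,1->3,3->2] -> levels [4 10 4 9]
Step 3: flows [3->0,1->3,3->2] -> levels [5 9 5 8]
Step 4: flows [3->0,1->3,3->2] -> levels [6 8 6 7]
Step 5: flows [3->0,1->3,3->2] -> levels [7 7 7 6]
Step 6: flows [0->3,1->3,2->3] -> levels [6 6 6 9]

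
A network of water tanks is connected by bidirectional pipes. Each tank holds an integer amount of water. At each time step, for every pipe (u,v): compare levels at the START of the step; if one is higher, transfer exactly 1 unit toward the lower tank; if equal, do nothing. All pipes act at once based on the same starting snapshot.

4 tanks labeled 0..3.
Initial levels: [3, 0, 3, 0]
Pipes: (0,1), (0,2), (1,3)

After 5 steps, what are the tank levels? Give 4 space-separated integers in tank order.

Answer: 1 2 2 1

Derivation:
Step 1: flows [0->1,0=2,1=3] -> levels [2 1 3 0]
Step 2: flows [0->1,2->0,1->3] -> levels [2 1 2 1]
Step 3: flows [0->1,0=2,1=3] -> levels [1 2 2 1]
Step 4: flows [1->0,2->0,1->3] -> levels [3 0 1 2]
Step 5: flows [0->1,0->2,3->1] -> levels [1 2 2 1]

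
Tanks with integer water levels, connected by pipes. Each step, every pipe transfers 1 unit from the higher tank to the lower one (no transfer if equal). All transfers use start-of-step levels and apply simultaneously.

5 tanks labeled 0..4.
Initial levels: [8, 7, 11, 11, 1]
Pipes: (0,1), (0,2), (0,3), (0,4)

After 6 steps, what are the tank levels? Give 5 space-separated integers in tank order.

Step 1: flows [0->1,2->0,3->0,0->4] -> levels [8 8 10 10 2]
Step 2: flows [0=1,2->0,3->0,0->4] -> levels [9 8 9 9 3]
Step 3: flows [0->1,0=2,0=3,0->4] -> levels [7 9 9 9 4]
Step 4: flows [1->0,2->0,3->0,0->4] -> levels [9 8 8 8 5]
Step 5: flows [0->1,0->2,0->3,0->4] -> levels [5 9 9 9 6]
Step 6: flows [1->0,2->0,3->0,4->0] -> levels [9 8 8 8 5]

Answer: 9 8 8 8 5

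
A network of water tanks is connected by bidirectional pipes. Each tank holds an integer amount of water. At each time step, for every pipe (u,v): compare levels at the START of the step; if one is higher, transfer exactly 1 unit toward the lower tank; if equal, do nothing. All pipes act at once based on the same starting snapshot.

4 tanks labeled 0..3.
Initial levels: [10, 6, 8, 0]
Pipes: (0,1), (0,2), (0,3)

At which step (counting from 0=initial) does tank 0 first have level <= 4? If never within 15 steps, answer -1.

Answer: 6

Derivation:
Step 1: flows [0->1,0->2,0->3] -> levels [7 7 9 1]
Step 2: flows [0=1,2->0,0->3] -> levels [7 7 8 2]
Step 3: flows [0=1,2->0,0->3] -> levels [7 7 7 3]
Step 4: flows [0=1,0=2,0->3] -> levels [6 7 7 4]
Step 5: flows [1->0,2->0,0->3] -> levels [7 6 6 5]
Step 6: flows [0->1,0->2,0->3] -> levels [4 7 7 6]
Tank 0 first reaches <=4 at step 6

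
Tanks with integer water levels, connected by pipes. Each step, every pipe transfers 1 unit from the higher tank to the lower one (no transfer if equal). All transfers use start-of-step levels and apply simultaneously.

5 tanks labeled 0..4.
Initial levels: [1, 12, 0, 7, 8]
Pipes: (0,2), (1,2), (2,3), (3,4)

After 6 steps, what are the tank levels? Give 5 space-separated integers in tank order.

Step 1: flows [0->2,1->2,3->2,4->3] -> levels [0 11 3 7 7]
Step 2: flows [2->0,1->2,3->2,3=4] -> levels [1 10 4 6 7]
Step 3: flows [2->0,1->2,3->2,4->3] -> levels [2 9 5 6 6]
Step 4: flows [2->0,1->2,3->2,3=4] -> levels [3 8 6 5 6]
Step 5: flows [2->0,1->2,2->3,4->3] -> levels [4 7 5 7 5]
Step 6: flows [2->0,1->2,3->2,3->4] -> levels [5 6 6 5 6]

Answer: 5 6 6 5 6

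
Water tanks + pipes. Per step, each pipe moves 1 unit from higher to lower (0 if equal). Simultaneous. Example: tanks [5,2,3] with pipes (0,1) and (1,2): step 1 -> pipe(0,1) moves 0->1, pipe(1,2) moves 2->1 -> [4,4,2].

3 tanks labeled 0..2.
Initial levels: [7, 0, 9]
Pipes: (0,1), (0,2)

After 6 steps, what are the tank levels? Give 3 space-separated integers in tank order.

Answer: 6 5 5

Derivation:
Step 1: flows [0->1,2->0] -> levels [7 1 8]
Step 2: flows [0->1,2->0] -> levels [7 2 7]
Step 3: flows [0->1,0=2] -> levels [6 3 7]
Step 4: flows [0->1,2->0] -> levels [6 4 6]
Step 5: flows [0->1,0=2] -> levels [5 5 6]
Step 6: flows [0=1,2->0] -> levels [6 5 5]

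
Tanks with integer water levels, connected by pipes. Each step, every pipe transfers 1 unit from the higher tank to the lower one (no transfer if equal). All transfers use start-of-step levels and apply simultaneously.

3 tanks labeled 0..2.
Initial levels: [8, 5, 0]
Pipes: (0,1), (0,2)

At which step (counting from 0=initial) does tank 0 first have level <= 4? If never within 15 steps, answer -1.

Answer: 4

Derivation:
Step 1: flows [0->1,0->2] -> levels [6 6 1]
Step 2: flows [0=1,0->2] -> levels [5 6 2]
Step 3: flows [1->0,0->2] -> levels [5 5 3]
Step 4: flows [0=1,0->2] -> levels [4 5 4]
Tank 0 first reaches <=4 at step 4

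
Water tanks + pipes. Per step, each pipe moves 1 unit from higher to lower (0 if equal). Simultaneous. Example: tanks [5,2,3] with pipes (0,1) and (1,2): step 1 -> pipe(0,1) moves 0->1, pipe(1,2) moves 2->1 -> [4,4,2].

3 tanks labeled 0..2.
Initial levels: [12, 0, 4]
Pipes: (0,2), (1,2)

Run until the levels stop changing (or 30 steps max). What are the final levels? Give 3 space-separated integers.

Answer: 6 6 4

Derivation:
Step 1: flows [0->2,2->1] -> levels [11 1 4]
Step 2: flows [0->2,2->1] -> levels [10 2 4]
Step 3: flows [0->2,2->1] -> levels [9 3 4]
Step 4: flows [0->2,2->1] -> levels [8 4 4]
Step 5: flows [0->2,1=2] -> levels [7 4 5]
Step 6: flows [0->2,2->1] -> levels [6 5 5]
Step 7: flows [0->2,1=2] -> levels [5 5 6]
Step 8: flows [2->0,2->1] -> levels [6 6 4]
Step 9: flows [0->2,1->2] -> levels [5 5 6]
  -> period-2 cycle: step 9 state = step 7 state; never stabilizes
  -> state at step 30: (30-7) mod 2 = 1, same as step 8 -> [6 6 4]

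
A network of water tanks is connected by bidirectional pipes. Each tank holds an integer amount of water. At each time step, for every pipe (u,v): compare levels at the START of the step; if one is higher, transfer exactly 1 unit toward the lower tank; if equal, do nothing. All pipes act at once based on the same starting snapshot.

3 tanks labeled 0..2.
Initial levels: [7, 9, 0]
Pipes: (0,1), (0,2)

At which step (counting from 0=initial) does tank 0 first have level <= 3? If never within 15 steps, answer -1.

Step 1: flows [1->0,0->2] -> levels [7 8 1]
Step 2: flows [1->0,0->2] -> levels [7 7 2]
Step 3: flows [0=1,0->2] -> levels [6 7 3]
Step 4: flows [1->0,0->2] -> levels [6 6 4]
Step 5: flows [0=1,0->2] -> levels [5 6 5]
Step 6: flows [1->0,0=2] -> levels [6 5 5]
Step 7: flows [0->1,0->2] -> levels [4 6 6]
Step 8: flows [1->0,2->0] -> levels [6 5 5]
  -> period-2 cycle (repeats step 6); tank 0 never drops to <=3
Tank 0 never reaches <=3 within 15 steps

Answer: -1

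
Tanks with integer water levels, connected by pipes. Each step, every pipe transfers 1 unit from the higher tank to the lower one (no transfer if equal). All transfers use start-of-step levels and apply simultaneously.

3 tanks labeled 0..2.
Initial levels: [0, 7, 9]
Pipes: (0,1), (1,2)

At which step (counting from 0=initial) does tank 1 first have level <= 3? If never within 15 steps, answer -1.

Step 1: flows [1->0,2->1] -> levels [1 7 8]
Step 2: flows [1->0,2->1] -> levels [2 7 7]
Step 3: flows [1->0,1=2] -> levels [3 6 7]
Step 4: flows [1->0,2->1] -> levels [4 6 6]
Step 5: flows [1->0,1=2] -> levels [5 5 6]
Step 6: flows [0=1,2->1] -> levels [5 6 5]
Step 7: flows [1->0,1->2] -> levels [6 4 6]
Step 8: flows [0->1,2->1] -> levels [5 6 5]
  -> period-2 cycle (repeats step 6); tank 1 never drops to <=3
Tank 1 never reaches <=3 within 15 steps

Answer: -1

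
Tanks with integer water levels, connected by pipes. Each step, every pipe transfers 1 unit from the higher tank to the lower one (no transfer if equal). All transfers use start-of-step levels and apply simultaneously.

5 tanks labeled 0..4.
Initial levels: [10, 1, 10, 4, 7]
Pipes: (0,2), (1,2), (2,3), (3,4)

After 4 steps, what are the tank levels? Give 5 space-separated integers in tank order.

Answer: 7 5 6 8 6

Derivation:
Step 1: flows [0=2,2->1,2->3,4->3] -> levels [10 2 8 6 6]
Step 2: flows [0->2,2->1,2->3,3=4] -> levels [9 3 7 7 6]
Step 3: flows [0->2,2->1,2=3,3->4] -> levels [8 4 7 6 7]
Step 4: flows [0->2,2->1,2->3,4->3] -> levels [7 5 6 8 6]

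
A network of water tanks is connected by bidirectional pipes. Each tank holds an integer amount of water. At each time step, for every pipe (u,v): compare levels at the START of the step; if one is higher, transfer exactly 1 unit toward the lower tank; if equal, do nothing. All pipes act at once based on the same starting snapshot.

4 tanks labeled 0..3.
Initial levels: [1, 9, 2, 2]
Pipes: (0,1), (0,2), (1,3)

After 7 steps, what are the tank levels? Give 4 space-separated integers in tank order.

Step 1: flows [1->0,2->0,1->3] -> levels [3 7 1 3]
Step 2: flows [1->0,0->2,1->3] -> levels [3 5 2 4]
Step 3: flows [1->0,0->2,1->3] -> levels [3 3 3 5]
Step 4: flows [0=1,0=2,3->1] -> levels [3 4 3 4]
Step 5: flows [1->0,0=2,1=3] -> levels [4 3 3 4]
Step 6: flows [0->1,0->2,3->1] -> levels [2 5 4 3]
Step 7: flows [1->0,2->0,1->3] -> levels [4 3 3 4]

Answer: 4 3 3 4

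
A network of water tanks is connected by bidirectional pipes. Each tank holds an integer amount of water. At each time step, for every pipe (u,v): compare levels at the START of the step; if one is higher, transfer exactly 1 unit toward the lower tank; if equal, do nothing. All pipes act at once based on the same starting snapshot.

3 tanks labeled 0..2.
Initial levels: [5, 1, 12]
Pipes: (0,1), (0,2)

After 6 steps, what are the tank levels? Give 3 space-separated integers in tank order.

Answer: 6 6 6

Derivation:
Step 1: flows [0->1,2->0] -> levels [5 2 11]
Step 2: flows [0->1,2->0] -> levels [5 3 10]
Step 3: flows [0->1,2->0] -> levels [5 4 9]
Step 4: flows [0->1,2->0] -> levels [5 5 8]
Step 5: flows [0=1,2->0] -> levels [6 5 7]
Step 6: flows [0->1,2->0] -> levels [6 6 6]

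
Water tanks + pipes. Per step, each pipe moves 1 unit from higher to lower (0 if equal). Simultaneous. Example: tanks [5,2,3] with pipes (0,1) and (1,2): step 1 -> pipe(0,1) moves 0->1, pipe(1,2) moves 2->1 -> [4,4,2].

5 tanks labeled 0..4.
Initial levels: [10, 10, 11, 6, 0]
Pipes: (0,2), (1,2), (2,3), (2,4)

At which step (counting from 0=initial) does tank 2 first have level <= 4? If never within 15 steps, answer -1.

Step 1: flows [2->0,2->1,2->3,2->4] -> levels [11 11 7 7 1]
Step 2: flows [0->2,1->2,2=3,2->4] -> levels [10 10 8 7 2]
Step 3: flows [0->2,1->2,2->3,2->4] -> levels [9 9 8 8 3]
Step 4: flows [0->2,1->2,2=3,2->4] -> levels [8 8 9 8 4]
Step 5: flows [2->0,2->1,2->3,2->4] -> levels [9 9 5 9 5]
Step 6: flows [0->2,1->2,3->2,2=4] -> levels [8 8 8 8 5]
Step 7: flows [0=2,1=2,2=3,2->4] -> levels [8 8 7 8 6]
Step 8: flows [0->2,1->2,3->2,2->4] -> levels [7 7 9 7 7]
Step 9: flows [2->0,2->1,2->3,2->4] -> levels [8 8 5 8 8]
Step 10: flows [0->2,1->2,3->2,4->2] -> levels [7 7 9 7 7]
  -> period-2 cycle (repeats step 8); tank 2 never drops to <=4
Tank 2 never reaches <=4 within 15 steps

Answer: -1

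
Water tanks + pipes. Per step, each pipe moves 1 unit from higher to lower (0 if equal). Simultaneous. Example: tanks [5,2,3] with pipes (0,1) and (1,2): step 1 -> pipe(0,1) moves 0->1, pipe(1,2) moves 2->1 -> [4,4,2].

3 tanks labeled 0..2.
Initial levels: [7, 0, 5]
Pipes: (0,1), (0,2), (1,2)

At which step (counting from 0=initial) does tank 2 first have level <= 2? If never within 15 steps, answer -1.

Answer: -1

Derivation:
Step 1: flows [0->1,0->2,2->1] -> levels [5 2 5]
Step 2: flows [0->1,0=2,2->1] -> levels [4 4 4]
Step 3: flows [0=1,0=2,1=2] -> levels [4 4 4]
  -> stable; tank 2 stays at 4 > 2
Tank 2 never reaches <=2 within 15 steps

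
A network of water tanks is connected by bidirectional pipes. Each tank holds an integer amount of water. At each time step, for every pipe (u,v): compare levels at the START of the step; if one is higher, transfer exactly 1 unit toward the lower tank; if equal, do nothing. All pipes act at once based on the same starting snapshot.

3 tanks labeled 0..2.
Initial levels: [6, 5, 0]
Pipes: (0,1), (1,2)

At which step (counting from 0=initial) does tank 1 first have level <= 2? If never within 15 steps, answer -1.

Step 1: flows [0->1,1->2] -> levels [5 5 1]
Step 2: flows [0=1,1->2] -> levels [5 4 2]
Step 3: flows [0->1,1->2] -> levels [4 4 3]
Step 4: flows [0=1,1->2] -> levels [4 3 4]
Step 5: flows [0->1,2->1] -> levels [3 5 3]
Step 6: flows [1->0,1->2] -> levels [4 3 4]
  -> period-2 cycle (repeats step 4); tank 1 never drops to <=2
Tank 1 never reaches <=2 within 15 steps

Answer: -1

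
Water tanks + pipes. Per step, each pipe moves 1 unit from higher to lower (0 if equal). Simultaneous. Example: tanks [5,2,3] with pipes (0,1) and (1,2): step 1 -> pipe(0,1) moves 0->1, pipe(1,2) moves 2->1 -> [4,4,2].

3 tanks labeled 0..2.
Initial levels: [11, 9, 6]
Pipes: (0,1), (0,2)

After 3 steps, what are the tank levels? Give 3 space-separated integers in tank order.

Step 1: flows [0->1,0->2] -> levels [9 10 7]
Step 2: flows [1->0,0->2] -> levels [9 9 8]
Step 3: flows [0=1,0->2] -> levels [8 9 9]

Answer: 8 9 9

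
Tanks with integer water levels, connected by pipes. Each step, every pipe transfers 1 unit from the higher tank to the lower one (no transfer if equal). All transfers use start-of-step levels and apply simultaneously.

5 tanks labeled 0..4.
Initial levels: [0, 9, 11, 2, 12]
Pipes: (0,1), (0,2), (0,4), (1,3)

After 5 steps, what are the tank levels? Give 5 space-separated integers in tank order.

Step 1: flows [1->0,2->0,4->0,1->3] -> levels [3 7 10 3 11]
Step 2: flows [1->0,2->0,4->0,1->3] -> levels [6 5 9 4 10]
Step 3: flows [0->1,2->0,4->0,1->3] -> levels [7 5 8 5 9]
Step 4: flows [0->1,2->0,4->0,1=3] -> levels [8 6 7 5 8]
Step 5: flows [0->1,0->2,0=4,1->3] -> levels [6 6 8 6 8]

Answer: 6 6 8 6 8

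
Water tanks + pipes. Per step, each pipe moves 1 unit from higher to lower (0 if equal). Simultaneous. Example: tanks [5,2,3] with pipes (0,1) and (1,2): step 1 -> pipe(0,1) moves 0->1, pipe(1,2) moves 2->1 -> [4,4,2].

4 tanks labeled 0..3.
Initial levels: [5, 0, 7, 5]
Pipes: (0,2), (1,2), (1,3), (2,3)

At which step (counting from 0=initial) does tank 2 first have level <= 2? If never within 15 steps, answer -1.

Answer: -1

Derivation:
Step 1: flows [2->0,2->1,3->1,2->3] -> levels [6 2 4 5]
Step 2: flows [0->2,2->1,3->1,3->2] -> levels [5 4 5 3]
Step 3: flows [0=2,2->1,1->3,2->3] -> levels [5 4 3 5]
Step 4: flows [0->2,1->2,3->1,3->2] -> levels [4 4 6 3]
Step 5: flows [2->0,2->1,1->3,2->3] -> levels [5 4 3 5]
  -> period-2 cycle (repeats step 3); tank 2 never drops to <=2
Tank 2 never reaches <=2 within 15 steps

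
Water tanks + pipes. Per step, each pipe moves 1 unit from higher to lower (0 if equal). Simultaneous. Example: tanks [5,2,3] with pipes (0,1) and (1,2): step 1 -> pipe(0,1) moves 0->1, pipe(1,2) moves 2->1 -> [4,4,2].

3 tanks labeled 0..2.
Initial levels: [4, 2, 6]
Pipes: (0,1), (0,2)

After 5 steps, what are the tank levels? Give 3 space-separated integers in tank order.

Step 1: flows [0->1,2->0] -> levels [4 3 5]
Step 2: flows [0->1,2->0] -> levels [4 4 4]
Step 3: flows [0=1,0=2] -> levels [4 4 4]
  -> stable; steps 4..5 unchanged -> [4 4 4]

Answer: 4 4 4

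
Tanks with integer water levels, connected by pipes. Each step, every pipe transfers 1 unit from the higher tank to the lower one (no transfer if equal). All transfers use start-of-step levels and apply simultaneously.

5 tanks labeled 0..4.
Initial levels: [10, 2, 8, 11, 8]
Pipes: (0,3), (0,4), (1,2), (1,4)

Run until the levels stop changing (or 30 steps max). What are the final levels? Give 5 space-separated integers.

Answer: 7 6 8 9 9

Derivation:
Step 1: flows [3->0,0->4,2->1,4->1] -> levels [10 4 7 10 8]
Step 2: flows [0=3,0->4,2->1,4->1] -> levels [9 6 6 10 8]
Step 3: flows [3->0,0->4,1=2,4->1] -> levels [9 7 6 9 8]
Step 4: flows [0=3,0->4,1->2,4->1] -> levels [8 7 7 9 8]
Step 5: flows [3->0,0=4,1=2,4->1] -> levels [9 8 7 8 7]
Step 6: flows [0->3,0->4,1->2,1->4] -> levels [7 6 8 9 9]
Step 7: flows [3->0,4->0,2->1,4->1] -> levels [9 8 7 8 7]
  -> period-2 cycle: step 7 state = step 5 state; never stabilizes
  -> state at step 30: (30-5) mod 2 = 1, same as step 6 -> [7 6 8 9 9]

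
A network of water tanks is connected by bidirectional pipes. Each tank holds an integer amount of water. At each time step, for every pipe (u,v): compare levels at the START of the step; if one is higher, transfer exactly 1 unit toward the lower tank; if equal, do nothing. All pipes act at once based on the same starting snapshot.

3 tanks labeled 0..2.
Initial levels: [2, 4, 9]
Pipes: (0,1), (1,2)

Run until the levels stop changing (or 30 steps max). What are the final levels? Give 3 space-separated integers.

Answer: 5 5 5

Derivation:
Step 1: flows [1->0,2->1] -> levels [3 4 8]
Step 2: flows [1->0,2->1] -> levels [4 4 7]
Step 3: flows [0=1,2->1] -> levels [4 5 6]
Step 4: flows [1->0,2->1] -> levels [5 5 5]
Step 5: flows [0=1,1=2] -> levels [5 5 5]
  -> stable (no change)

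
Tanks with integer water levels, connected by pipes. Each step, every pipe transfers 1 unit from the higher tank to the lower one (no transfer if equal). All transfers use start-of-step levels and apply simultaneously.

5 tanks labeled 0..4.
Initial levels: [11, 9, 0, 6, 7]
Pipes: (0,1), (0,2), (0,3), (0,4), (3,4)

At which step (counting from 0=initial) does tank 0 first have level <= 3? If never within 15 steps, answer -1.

Answer: -1

Derivation:
Step 1: flows [0->1,0->2,0->3,0->4,4->3] -> levels [7 10 1 8 7]
Step 2: flows [1->0,0->2,3->0,0=4,3->4] -> levels [8 9 2 6 8]
Step 3: flows [1->0,0->2,0->3,0=4,4->3] -> levels [7 8 3 8 7]
Step 4: flows [1->0,0->2,3->0,0=4,3->4] -> levels [8 7 4 6 8]
Step 5: flows [0->1,0->2,0->3,0=4,4->3] -> levels [5 8 5 8 7]
Step 6: flows [1->0,0=2,3->0,4->0,3->4] -> levels [8 7 5 6 7]
Step 7: flows [0->1,0->2,0->3,0->4,4->3] -> levels [4 8 6 8 7]
Step 8: flows [1->0,2->0,3->0,4->0,3->4] -> levels [8 7 5 6 7]
  -> period-2 cycle (repeats step 6); tank 0 never drops to <=3
Tank 0 never reaches <=3 within 15 steps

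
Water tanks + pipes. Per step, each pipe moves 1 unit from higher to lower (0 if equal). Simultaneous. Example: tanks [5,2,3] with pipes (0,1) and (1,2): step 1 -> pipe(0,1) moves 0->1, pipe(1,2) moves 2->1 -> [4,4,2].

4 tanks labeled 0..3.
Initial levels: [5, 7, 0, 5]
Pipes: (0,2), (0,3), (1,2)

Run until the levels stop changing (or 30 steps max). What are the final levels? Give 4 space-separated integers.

Answer: 5 5 3 4

Derivation:
Step 1: flows [0->2,0=3,1->2] -> levels [4 6 2 5]
Step 2: flows [0->2,3->0,1->2] -> levels [4 5 4 4]
Step 3: flows [0=2,0=3,1->2] -> levels [4 4 5 4]
Step 4: flows [2->0,0=3,2->1] -> levels [5 5 3 4]
Step 5: flows [0->2,0->3,1->2] -> levels [3 4 5 5]
Step 6: flows [2->0,3->0,2->1] -> levels [5 5 3 4]
  -> period-2 cycle: step 6 state = step 4 state; never stabilizes
  -> state at step 30: (30-4) mod 2 = 0, same as step 4 -> [5 5 3 4]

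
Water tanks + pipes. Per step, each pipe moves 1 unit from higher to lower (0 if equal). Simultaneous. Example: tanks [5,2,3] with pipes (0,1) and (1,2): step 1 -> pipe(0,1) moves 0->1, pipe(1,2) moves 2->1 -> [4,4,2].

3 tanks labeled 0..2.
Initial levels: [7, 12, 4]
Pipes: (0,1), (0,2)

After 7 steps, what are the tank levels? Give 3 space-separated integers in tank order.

Step 1: flows [1->0,0->2] -> levels [7 11 5]
Step 2: flows [1->0,0->2] -> levels [7 10 6]
Step 3: flows [1->0,0->2] -> levels [7 9 7]
Step 4: flows [1->0,0=2] -> levels [8 8 7]
Step 5: flows [0=1,0->2] -> levels [7 8 8]
Step 6: flows [1->0,2->0] -> levels [9 7 7]
Step 7: flows [0->1,0->2] -> levels [7 8 8]

Answer: 7 8 8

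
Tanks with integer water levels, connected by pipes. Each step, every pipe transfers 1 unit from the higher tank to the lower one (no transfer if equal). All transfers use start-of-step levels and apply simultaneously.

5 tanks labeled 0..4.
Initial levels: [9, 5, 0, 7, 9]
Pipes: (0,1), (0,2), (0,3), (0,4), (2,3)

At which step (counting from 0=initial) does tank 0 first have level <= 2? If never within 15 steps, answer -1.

Answer: -1

Derivation:
Step 1: flows [0->1,0->2,0->3,0=4,3->2] -> levels [6 6 2 7 9]
Step 2: flows [0=1,0->2,3->0,4->0,3->2] -> levels [7 6 4 5 8]
Step 3: flows [0->1,0->2,0->3,4->0,3->2] -> levels [5 7 6 5 7]
Step 4: flows [1->0,2->0,0=3,4->0,2->3] -> levels [8 6 4 6 6]
Step 5: flows [0->1,0->2,0->3,0->4,3->2] -> levels [4 7 6 6 7]
Step 6: flows [1->0,2->0,3->0,4->0,2=3] -> levels [8 6 5 5 6]
Step 7: flows [0->1,0->2,0->3,0->4,2=3] -> levels [4 7 6 6 7]
  -> period-2 cycle (repeats step 5); tank 0 never drops to <=2
Tank 0 never reaches <=2 within 15 steps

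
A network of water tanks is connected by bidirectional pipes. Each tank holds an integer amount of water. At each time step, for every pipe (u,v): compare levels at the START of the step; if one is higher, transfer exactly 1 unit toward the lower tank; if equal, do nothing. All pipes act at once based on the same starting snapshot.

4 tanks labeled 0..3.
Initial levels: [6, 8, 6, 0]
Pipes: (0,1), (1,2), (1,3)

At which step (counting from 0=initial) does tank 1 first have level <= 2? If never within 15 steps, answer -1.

Step 1: flows [1->0,1->2,1->3] -> levels [7 5 7 1]
Step 2: flows [0->1,2->1,1->3] -> levels [6 6 6 2]
Step 3: flows [0=1,1=2,1->3] -> levels [6 5 6 3]
Step 4: flows [0->1,2->1,1->3] -> levels [5 6 5 4]
Step 5: flows [1->0,1->2,1->3] -> levels [6 3 6 5]
Step 6: flows [0->1,2->1,3->1] -> levels [5 6 5 4]
  -> period-2 cycle (repeats step 4); tank 1 never drops to <=2
Tank 1 never reaches <=2 within 15 steps

Answer: -1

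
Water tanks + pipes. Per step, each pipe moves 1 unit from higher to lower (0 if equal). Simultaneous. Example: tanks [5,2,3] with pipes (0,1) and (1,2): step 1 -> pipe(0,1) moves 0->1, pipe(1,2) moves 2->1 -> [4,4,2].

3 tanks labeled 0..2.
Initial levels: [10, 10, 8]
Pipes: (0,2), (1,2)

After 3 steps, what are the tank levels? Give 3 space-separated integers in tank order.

Step 1: flows [0->2,1->2] -> levels [9 9 10]
Step 2: flows [2->0,2->1] -> levels [10 10 8]
  -> period-2 cycle: step 2 state = step 0 state
  -> state at step 3: (3-0) mod 2 = 1, same as step 1 -> [9 9 10]

Answer: 9 9 10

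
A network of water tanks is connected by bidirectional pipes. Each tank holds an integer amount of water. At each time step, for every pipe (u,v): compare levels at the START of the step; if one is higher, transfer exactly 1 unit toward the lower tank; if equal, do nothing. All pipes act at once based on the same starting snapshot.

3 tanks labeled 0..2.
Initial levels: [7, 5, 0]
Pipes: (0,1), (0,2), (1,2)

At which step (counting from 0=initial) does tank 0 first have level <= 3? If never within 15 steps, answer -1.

Step 1: flows [0->1,0->2,1->2] -> levels [5 5 2]
Step 2: flows [0=1,0->2,1->2] -> levels [4 4 4]
Step 3: flows [0=1,0=2,1=2] -> levels [4 4 4]
  -> stable; tank 0 stays at 4 > 3
Tank 0 never reaches <=3 within 15 steps

Answer: -1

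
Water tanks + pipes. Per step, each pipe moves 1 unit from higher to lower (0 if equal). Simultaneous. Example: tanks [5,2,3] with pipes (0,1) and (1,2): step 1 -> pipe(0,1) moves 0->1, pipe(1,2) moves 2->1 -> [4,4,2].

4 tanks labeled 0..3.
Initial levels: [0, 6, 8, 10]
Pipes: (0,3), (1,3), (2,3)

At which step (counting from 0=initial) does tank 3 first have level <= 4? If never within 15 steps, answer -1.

Answer: 6

Derivation:
Step 1: flows [3->0,3->1,3->2] -> levels [1 7 9 7]
Step 2: flows [3->0,1=3,2->3] -> levels [2 7 8 7]
Step 3: flows [3->0,1=3,2->3] -> levels [3 7 7 7]
Step 4: flows [3->0,1=3,2=3] -> levels [4 7 7 6]
Step 5: flows [3->0,1->3,2->3] -> levels [5 6 6 7]
Step 6: flows [3->0,3->1,3->2] -> levels [6 7 7 4]
Tank 3 first reaches <=4 at step 6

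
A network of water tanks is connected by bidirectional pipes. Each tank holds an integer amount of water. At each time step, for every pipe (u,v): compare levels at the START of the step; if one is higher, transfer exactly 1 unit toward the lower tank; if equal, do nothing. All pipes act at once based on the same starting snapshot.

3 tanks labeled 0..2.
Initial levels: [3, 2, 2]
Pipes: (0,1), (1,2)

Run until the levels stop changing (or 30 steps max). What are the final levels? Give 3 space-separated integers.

Answer: 3 1 3

Derivation:
Step 1: flows [0->1,1=2] -> levels [2 3 2]
Step 2: flows [1->0,1->2] -> levels [3 1 3]
Step 3: flows [0->1,2->1] -> levels [2 3 2]
  -> period-2 cycle: step 3 state = step 1 state; never stabilizes
  -> state at step 30: (30-1) mod 2 = 1, same as step 2 -> [3 1 3]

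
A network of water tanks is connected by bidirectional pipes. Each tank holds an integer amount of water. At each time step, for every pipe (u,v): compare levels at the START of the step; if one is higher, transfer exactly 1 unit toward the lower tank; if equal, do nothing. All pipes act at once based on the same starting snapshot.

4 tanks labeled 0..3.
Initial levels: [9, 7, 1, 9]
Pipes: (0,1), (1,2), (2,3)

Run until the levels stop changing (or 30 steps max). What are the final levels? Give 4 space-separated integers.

Step 1: flows [0->1,1->2,3->2] -> levels [8 7 3 8]
Step 2: flows [0->1,1->2,3->2] -> levels [7 7 5 7]
Step 3: flows [0=1,1->2,3->2] -> levels [7 6 7 6]
Step 4: flows [0->1,2->1,2->3] -> levels [6 8 5 7]
Step 5: flows [1->0,1->2,3->2] -> levels [7 6 7 6]
  -> period-2 cycle: step 5 state = step 3 state; never stabilizes
  -> state at step 30: (30-3) mod 2 = 1, same as step 4 -> [6 8 5 7]

Answer: 6 8 5 7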